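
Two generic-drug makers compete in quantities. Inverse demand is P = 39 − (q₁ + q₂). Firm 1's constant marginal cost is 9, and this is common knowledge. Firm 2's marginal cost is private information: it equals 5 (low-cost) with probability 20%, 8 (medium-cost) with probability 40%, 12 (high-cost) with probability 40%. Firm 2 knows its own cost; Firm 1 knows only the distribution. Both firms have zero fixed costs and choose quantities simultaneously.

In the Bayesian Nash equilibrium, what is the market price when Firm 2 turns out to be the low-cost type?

Firm 2 with cost c maximizes (39 − (q₁+q₂) − c)·q₂, giving q₂(c) = (39 − c − q₁)/2.
E[c₂] = 0.2·5 + 0.4·8 + 0.4·12 = 9
Firm 1's FOC against E[q₂] yields q₁ = (39 − 2·9 + E[c₂])/3 = (39 − 18 + 9)/3 = 10.
q₂(low-cost) = 12, so P = 39 − (10 + 12) = 17.

17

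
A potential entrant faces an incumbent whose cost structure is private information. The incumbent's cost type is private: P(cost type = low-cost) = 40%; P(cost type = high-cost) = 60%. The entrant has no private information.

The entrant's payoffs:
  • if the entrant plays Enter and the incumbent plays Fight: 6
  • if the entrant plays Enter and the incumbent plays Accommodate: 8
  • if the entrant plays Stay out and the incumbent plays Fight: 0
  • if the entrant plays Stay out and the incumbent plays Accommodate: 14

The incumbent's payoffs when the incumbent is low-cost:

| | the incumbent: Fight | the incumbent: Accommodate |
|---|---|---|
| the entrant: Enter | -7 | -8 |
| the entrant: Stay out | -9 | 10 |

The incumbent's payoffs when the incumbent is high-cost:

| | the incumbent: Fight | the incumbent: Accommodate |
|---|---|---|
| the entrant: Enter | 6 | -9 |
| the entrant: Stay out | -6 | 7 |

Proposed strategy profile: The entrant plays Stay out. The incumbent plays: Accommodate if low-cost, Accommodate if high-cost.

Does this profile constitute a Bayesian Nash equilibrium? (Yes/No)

A profile is a BNE iff every type of every player is best-responding given beliefs about the other side.
The entrant plays Stay out: E[Stay out] = 0.4·(14) + 0.6·(14) = 14; E[Enter] = 8. Best-responding. ✓
The incumbent (cost type low-cost), facing Stay out: Fight gives -9, Accommodate gives 10. Proposed Accommodate is best. ✓
The incumbent (cost type high-cost), facing Stay out: Fight gives -6, Accommodate gives 7. Proposed Accommodate is best. ✓

Yes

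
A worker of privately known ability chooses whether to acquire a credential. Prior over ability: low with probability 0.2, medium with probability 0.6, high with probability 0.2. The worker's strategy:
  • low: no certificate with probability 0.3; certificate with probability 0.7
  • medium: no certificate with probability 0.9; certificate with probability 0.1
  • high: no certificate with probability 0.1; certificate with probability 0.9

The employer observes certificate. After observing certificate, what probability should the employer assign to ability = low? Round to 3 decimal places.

0.368

P(certificate) = 0.2·0.7 + 0.6·0.1 + 0.2·0.9 = 0.38
P(low | certificate) = (0.2·0.7) / 0.38 = 0.14 / 0.38 = 0.368421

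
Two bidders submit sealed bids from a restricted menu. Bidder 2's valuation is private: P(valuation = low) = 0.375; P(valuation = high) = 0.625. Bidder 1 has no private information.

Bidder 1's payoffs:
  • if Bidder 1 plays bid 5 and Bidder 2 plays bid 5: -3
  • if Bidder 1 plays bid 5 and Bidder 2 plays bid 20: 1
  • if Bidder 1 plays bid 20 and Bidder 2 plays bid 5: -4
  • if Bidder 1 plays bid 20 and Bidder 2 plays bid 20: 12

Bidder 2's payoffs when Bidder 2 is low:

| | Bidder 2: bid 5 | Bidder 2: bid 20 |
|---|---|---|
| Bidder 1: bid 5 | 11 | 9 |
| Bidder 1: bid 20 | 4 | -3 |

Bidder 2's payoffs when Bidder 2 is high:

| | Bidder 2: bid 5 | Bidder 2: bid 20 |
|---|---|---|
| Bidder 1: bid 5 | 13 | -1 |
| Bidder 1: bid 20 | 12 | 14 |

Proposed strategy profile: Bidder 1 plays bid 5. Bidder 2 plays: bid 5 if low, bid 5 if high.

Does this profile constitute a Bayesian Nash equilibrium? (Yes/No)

Yes

Bidder 1 plays bid 5: E[bid 5] = 0.375·(-3) + 0.625·(-3) = -3; E[bid 20] = -4. Best-responding. ✓
Bidder 2 (valuation low), facing bid 5: bid 5 gives 11, bid 20 gives 9. Proposed bid 5 is best. ✓
Bidder 2 (valuation high), facing bid 5: bid 5 gives 13, bid 20 gives -1. Proposed bid 5 is best. ✓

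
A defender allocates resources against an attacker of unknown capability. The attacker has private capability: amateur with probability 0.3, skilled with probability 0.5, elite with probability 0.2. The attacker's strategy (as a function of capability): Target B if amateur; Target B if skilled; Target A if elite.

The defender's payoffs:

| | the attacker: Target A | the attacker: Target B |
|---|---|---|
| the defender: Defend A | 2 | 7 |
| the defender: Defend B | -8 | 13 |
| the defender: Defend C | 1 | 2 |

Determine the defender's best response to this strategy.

E[Defend A] = 0.3·(7) + 0.5·(7) + 0.2·(2) = 6
E[Defend B] = 0.3·(13) + 0.5·(13) + 0.2·(-8) = 8.8
E[Defend C] = 0.3·(2) + 0.5·(2) + 0.2·(1) = 1.8
Best response: Defend B (8.8 is the largest).

Defend B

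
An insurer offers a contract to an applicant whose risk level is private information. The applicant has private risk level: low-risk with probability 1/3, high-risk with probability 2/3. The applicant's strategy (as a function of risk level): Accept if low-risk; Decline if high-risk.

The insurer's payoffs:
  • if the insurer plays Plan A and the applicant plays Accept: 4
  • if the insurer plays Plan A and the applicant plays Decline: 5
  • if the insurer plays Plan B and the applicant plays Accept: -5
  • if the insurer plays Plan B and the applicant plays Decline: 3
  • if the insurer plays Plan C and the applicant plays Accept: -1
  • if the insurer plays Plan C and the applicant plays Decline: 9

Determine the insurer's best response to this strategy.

Compute the insurer's expected payoff for each action, taking the expectation over the applicant's type.
E[Plan A] = 1/3·(4) + 2/3·(5) = 14/3
E[Plan B] = 1/3·(-5) + 2/3·(3) = 1/3
E[Plan C] = 1/3·(-1) + 2/3·(9) = 17/3
Best response: Plan C (17/3 is the largest).

Plan C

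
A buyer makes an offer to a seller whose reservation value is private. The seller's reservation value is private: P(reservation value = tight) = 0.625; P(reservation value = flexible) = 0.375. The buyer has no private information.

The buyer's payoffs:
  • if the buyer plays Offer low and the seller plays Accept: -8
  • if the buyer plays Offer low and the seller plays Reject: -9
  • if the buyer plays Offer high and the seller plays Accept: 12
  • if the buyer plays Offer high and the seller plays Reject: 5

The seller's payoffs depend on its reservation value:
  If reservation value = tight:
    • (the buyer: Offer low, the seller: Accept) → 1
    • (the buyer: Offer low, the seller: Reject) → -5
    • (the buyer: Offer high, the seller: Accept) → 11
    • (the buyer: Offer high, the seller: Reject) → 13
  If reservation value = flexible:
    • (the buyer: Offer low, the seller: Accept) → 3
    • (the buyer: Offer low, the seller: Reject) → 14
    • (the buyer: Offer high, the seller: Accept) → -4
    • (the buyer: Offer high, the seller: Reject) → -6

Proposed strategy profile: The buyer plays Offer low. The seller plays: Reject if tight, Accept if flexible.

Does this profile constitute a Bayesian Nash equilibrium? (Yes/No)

The buyer plays Offer low: E[Offer low] = 0.625·(-9) + 0.375·(-8) = -8.625; E[Offer high] = 7.625. Not best-responding. ✗
The seller (reservation value tight), facing Offer low: Accept gives 1, Reject gives -5. Proposed Reject is not best — profitable deviation exists. ✗
The seller (reservation value flexible), facing Offer low: Accept gives 3, Reject gives 14. Proposed Accept is not best — profitable deviation exists. ✗

No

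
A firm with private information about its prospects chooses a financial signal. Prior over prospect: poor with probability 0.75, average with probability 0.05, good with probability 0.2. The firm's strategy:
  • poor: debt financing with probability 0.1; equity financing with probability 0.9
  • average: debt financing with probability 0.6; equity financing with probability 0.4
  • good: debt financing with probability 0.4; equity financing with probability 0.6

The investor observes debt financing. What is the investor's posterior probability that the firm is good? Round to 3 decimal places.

0.432

Apply Bayes' rule using the sender's strategy as the likelihood.
P(debt financing) = 0.75·0.1 + 0.05·0.6 + 0.2·0.4 = 0.185
P(good | debt financing) = (0.2·0.4) / 0.185 = 0.08 / 0.185 = 0.432432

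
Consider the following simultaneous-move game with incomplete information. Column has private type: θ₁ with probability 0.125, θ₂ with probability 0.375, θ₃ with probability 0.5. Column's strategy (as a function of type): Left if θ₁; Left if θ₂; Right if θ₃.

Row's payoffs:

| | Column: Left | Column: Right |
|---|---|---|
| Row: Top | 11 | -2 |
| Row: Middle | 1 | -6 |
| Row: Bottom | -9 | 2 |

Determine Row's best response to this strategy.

E[Top] = 0.125·(11) + 0.375·(11) + 0.5·(-2) = 4.5
E[Middle] = 0.125·(1) + 0.375·(1) + 0.5·(-6) = -2.5
E[Bottom] = 0.125·(-9) + 0.375·(-9) + 0.5·(2) = -3.5
Best response: Top (4.5 is the largest).

Top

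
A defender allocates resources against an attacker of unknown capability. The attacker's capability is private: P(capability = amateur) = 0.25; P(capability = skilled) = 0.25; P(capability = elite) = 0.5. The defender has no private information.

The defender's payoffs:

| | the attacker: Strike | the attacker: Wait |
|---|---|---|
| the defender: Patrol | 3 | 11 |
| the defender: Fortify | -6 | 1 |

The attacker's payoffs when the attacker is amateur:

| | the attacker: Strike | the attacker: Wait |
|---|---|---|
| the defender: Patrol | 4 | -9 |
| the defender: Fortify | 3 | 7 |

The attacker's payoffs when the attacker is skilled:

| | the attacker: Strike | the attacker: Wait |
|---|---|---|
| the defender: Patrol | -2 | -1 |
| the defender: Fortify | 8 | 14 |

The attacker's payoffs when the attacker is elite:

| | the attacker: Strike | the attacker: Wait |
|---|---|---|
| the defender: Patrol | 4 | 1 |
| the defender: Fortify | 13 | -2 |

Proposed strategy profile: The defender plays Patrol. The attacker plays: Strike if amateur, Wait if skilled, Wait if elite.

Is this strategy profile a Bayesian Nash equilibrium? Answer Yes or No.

No

The defender plays Patrol: E[Patrol] = 0.25·(3) + 0.25·(11) + 0.5·(11) = 9; E[Fortify] = -0.75. Best-responding. ✓
The attacker (capability amateur), facing Patrol: Strike gives 4, Wait gives -9. Proposed Strike is best. ✓
The attacker (capability skilled), facing Patrol: Strike gives -2, Wait gives -1. Proposed Wait is best. ✓
The attacker (capability elite), facing Patrol: Strike gives 4, Wait gives 1. Proposed Wait is not best — profitable deviation exists. ✗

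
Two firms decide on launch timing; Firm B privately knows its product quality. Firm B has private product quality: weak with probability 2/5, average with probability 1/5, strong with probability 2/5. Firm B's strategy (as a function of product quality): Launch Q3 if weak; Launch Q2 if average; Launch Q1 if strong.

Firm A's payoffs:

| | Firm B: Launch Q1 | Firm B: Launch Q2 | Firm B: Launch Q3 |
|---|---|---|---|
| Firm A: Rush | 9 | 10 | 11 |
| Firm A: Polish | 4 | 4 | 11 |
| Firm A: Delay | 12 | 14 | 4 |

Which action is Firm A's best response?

E[Rush] = 2/5·(11) + 1/5·(10) + 2/5·(9) = 10
E[Polish] = 2/5·(11) + 1/5·(4) + 2/5·(4) = 34/5
E[Delay] = 2/5·(4) + 1/5·(14) + 2/5·(12) = 46/5
Best response: Rush (10 is the largest).

Rush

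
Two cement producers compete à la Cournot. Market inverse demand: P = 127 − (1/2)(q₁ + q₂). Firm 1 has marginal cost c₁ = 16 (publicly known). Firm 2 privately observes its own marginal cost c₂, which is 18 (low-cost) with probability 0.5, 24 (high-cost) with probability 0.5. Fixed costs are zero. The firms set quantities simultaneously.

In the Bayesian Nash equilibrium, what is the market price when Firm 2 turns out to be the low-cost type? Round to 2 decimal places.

53.17

Each type of Firm 2 best-responds to q₁; Firm 1 best-responds to the expected q₂ over Firm 2's types.
Firm 2 with cost c maximizes (127 − (1/2)(q₁+q₂) − c)·q₂, giving q₂(c) = (127 − c − (1/2)q₁).
E[c₂] = 0.5·18 + 0.5·24 = 21
Firm 1's FOC against E[q₂] yields q₁ = (127 − 2·16 + E[c₂])/(3/2) = (127 − 32 + 21)/(3/2) = 77.3333.
q₂(low-cost) = 70.3333, so P = 127 − (1/2)·(77.3333 + 70.3333) = 53.1667.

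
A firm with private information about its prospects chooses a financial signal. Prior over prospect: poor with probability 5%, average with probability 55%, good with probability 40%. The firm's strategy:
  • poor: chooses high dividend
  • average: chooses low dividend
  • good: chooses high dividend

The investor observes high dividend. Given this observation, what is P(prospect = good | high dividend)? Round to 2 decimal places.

P(high dividend) = 0.05·1 + 0.55·0 + 0.4·1 = 0.45
P(good | high dividend) = (0.4·1) / 0.45 = 0.4 / 0.45 = 0.888889

0.89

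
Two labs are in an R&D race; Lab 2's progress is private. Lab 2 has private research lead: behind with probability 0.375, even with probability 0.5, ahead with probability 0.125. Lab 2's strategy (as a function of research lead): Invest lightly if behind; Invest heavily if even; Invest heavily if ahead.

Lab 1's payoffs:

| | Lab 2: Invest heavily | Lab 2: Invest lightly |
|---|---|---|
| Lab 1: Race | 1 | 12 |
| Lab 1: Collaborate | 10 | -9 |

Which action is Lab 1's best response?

Race

Compute Lab 1's expected payoff for each action, taking the expectation over Lab 2's type.
E[Race] = 0.375·(12) + 0.5·(1) + 0.125·(1) = 5.125
E[Collaborate] = 0.375·(-9) + 0.5·(10) + 0.125·(10) = 2.875
Best response: Race (5.125 is the largest).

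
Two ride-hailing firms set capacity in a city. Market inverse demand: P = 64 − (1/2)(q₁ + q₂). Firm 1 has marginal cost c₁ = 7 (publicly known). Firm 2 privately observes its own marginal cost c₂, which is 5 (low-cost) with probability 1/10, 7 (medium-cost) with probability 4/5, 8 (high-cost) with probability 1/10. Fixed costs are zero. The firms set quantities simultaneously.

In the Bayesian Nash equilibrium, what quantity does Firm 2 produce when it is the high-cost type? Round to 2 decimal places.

37.03

Firm 2 with cost c maximizes (64 − (1/2)(q₁+q₂) − c)·q₂, giving q₂(c) = (64 − c − (1/2)q₁).
E[c₂] = 1/10·5 + 4/5·7 + 1/10·8 = 6.9
Firm 1's FOC against E[q₂] yields q₁ = (64 − 2·7 + E[c₂])/(3/2) = (64 − 14 + 6.9)/(3/2) = 37.9333.
q₂(high-cost) = (64 − 8 − (1/2)·37.9333) = 37.0333.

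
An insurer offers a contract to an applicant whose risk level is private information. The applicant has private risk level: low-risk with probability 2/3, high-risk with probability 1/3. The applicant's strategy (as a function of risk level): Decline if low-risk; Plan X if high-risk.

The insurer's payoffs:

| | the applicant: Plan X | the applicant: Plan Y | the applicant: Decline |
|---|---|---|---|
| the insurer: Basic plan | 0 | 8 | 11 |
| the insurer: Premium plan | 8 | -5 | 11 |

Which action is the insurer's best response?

Premium plan

E[Basic plan] = 2/3·(11) + 1/3·(0) = 22/3
E[Premium plan] = 2/3·(11) + 1/3·(8) = 10
Best response: Premium plan (10 is the largest).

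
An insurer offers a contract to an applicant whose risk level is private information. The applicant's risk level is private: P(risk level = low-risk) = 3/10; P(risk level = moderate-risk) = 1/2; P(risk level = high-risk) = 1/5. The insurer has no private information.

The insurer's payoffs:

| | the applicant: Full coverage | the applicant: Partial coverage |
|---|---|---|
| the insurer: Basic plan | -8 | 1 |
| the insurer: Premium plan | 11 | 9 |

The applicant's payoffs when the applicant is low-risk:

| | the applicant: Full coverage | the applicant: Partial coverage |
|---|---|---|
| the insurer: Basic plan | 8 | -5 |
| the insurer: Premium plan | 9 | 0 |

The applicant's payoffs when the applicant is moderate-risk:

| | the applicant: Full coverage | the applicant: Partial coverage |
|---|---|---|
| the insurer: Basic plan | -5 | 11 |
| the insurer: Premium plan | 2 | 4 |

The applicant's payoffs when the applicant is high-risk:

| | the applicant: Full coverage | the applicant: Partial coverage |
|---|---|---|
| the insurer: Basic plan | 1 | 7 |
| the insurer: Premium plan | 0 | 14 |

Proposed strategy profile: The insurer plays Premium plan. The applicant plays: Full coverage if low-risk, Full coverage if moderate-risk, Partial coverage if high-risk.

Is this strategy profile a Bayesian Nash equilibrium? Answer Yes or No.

No

The insurer plays Premium plan: E[Premium plan] = 3/10·(11) + 1/2·(11) + 1/5·(9) = 53/5; E[Basic plan] = -31/5. Best-responding. ✓
The applicant (risk level low-risk), facing Premium plan: Full coverage gives 9, Partial coverage gives 0. Proposed Full coverage is best. ✓
The applicant (risk level moderate-risk), facing Premium plan: Full coverage gives 2, Partial coverage gives 4. Proposed Full coverage is not best — profitable deviation exists. ✗
The applicant (risk level high-risk), facing Premium plan: Full coverage gives 0, Partial coverage gives 14. Proposed Partial coverage is best. ✓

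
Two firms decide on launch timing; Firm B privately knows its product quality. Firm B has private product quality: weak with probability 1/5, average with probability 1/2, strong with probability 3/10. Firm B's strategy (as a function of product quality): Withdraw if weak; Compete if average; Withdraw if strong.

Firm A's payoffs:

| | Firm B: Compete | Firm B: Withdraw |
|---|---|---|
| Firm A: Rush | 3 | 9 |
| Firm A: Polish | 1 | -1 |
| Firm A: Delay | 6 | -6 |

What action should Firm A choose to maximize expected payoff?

Rush

Compute Firm A's expected payoff for each action, taking the expectation over Firm B's type.
E[Rush] = 1/5·(9) + 1/2·(3) + 3/10·(9) = 6
E[Polish] = 1/5·(-1) + 1/2·(1) + 3/10·(-1) = 0
E[Delay] = 1/5·(-6) + 1/2·(6) + 3/10·(-6) = 0
Best response: Rush (6 is the largest).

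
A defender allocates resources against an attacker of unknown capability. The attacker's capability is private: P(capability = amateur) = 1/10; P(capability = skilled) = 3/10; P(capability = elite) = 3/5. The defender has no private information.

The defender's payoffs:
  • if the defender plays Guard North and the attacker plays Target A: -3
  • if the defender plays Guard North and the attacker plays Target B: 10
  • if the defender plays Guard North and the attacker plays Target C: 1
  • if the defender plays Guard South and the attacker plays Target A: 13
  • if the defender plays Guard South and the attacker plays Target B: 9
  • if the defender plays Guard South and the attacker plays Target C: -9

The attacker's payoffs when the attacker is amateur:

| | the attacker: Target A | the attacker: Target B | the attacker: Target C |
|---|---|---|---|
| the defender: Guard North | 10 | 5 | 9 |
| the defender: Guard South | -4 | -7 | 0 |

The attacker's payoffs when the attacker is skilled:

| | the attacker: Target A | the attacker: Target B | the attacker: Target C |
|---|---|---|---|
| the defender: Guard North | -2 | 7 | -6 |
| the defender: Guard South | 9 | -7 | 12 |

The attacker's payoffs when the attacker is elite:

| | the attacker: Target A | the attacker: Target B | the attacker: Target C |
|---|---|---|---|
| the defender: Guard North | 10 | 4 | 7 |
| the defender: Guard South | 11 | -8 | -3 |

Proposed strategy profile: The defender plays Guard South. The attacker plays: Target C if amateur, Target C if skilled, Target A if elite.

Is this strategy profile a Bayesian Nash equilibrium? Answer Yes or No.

A profile is a BNE iff every type of every player is best-responding given beliefs about the other side.
The defender plays Guard South: E[Guard South] = 1/10·(-9) + 3/10·(-9) + 3/5·(13) = 21/5; E[Guard North] = -7/5. Best-responding. ✓
The attacker (capability amateur), facing Guard South: Target A gives -4, Target B gives -7, Target C gives 0. Proposed Target C is best. ✓
The attacker (capability skilled), facing Guard South: Target A gives 9, Target B gives -7, Target C gives 12. Proposed Target C is best. ✓
The attacker (capability elite), facing Guard South: Target A gives 11, Target B gives -8, Target C gives -3. Proposed Target A is best. ✓

Yes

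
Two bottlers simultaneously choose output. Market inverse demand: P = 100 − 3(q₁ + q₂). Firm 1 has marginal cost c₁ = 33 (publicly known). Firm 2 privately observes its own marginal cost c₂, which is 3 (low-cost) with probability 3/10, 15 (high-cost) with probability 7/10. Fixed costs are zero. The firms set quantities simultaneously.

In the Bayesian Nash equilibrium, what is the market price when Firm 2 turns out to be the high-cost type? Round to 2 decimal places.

49.93

Type-c best response for Firm 2: q₂(c) = (100 − c)/6 − q₁/2.
Firm 1 maximizes expected profit; its first-order condition is 100 − 6q₁ − 3E[q₂] − 33 = 0.
Substituting E[q₂] and solving: E[c₂] = 11.4, so q₁ = (100 − 2·33 + 11.4)/9 = 5.04444.
q₂(high-cost) = 11.6444, so P = 100 − 3·(5.04444 + 11.6444) = 49.9333.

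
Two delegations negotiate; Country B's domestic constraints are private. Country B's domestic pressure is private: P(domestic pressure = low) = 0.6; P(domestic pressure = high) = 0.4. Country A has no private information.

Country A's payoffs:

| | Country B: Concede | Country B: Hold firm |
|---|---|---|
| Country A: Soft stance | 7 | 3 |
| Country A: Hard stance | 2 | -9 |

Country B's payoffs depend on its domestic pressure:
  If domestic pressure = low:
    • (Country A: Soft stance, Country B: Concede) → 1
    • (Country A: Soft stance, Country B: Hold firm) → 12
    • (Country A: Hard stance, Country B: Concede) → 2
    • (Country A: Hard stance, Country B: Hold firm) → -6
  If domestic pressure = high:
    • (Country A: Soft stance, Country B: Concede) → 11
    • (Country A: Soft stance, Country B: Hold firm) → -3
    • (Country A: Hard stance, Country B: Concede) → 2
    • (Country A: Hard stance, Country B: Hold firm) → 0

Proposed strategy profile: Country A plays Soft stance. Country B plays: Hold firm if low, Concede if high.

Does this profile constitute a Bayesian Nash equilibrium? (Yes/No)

Country A plays Soft stance: E[Soft stance] = 0.6·(3) + 0.4·(7) = 4.6; E[Hard stance] = -4.6. Best-responding. ✓
Country B (domestic pressure low), facing Soft stance: Concede gives 1, Hold firm gives 12. Proposed Hold firm is best. ✓
Country B (domestic pressure high), facing Soft stance: Concede gives 11, Hold firm gives -3. Proposed Concede is best. ✓

Yes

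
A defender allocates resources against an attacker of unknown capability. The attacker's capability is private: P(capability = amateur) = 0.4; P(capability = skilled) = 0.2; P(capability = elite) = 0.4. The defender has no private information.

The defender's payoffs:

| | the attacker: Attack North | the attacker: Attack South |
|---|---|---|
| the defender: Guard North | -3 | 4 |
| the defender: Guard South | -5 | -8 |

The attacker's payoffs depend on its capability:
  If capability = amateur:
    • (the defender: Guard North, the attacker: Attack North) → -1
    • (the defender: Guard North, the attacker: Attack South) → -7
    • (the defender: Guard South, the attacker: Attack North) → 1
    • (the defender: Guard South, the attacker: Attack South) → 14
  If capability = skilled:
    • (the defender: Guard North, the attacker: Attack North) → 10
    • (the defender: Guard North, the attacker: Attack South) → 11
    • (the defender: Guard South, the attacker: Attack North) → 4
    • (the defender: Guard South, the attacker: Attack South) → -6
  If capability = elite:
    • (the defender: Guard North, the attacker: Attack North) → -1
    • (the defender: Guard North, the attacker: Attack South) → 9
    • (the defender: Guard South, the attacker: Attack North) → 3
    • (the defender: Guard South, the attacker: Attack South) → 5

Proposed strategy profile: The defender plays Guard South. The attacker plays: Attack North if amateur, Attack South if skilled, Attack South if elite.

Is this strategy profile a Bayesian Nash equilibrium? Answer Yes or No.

No

The defender plays Guard South: E[Guard South] = 0.4·(-5) + 0.2·(-8) + 0.4·(-8) = -6.8; E[Guard North] = 1.2. Not best-responding. ✗
The attacker (capability amateur), facing Guard South: Attack North gives 1, Attack South gives 14. Proposed Attack North is not best — profitable deviation exists. ✗
The attacker (capability skilled), facing Guard South: Attack North gives 4, Attack South gives -6. Proposed Attack South is not best — profitable deviation exists. ✗
The attacker (capability elite), facing Guard South: Attack North gives 3, Attack South gives 5. Proposed Attack South is best. ✓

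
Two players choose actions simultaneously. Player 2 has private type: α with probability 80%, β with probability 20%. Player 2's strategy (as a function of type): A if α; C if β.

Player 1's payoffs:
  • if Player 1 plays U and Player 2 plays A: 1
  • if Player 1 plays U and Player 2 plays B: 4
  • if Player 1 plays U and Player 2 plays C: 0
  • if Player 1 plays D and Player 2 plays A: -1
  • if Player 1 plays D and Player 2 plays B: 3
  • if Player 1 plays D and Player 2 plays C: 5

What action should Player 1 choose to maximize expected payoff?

U

E[U] = 0.8·(1) + 0.2·(0) = 0.8
E[D] = 0.8·(-1) + 0.2·(5) = 0.2
Best response: U (0.8 is the largest).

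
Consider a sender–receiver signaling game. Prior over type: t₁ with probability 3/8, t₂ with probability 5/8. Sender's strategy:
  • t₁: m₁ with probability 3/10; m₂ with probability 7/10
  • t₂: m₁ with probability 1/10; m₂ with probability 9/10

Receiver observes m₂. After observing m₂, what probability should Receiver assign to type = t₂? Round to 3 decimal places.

Apply Bayes' rule using the sender's strategy as the likelihood.
P(m₂) = (3/8)·(7/10) + (5/8)·(9/10) = 33/40
P(t₂ | m₂) = ((5/8)·(9/10)) / (33/40) = (9/16) / (33/40) = 15/22

0.682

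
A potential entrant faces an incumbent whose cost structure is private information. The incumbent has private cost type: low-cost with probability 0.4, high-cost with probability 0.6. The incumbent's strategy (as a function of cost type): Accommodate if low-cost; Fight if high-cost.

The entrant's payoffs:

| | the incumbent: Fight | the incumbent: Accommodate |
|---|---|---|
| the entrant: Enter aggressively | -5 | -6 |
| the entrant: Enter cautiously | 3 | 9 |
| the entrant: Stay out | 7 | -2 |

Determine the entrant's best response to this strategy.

E[Enter aggressively] = 0.4·(-6) + 0.6·(-5) = -5.4
E[Enter cautiously] = 0.4·(9) + 0.6·(3) = 5.4
E[Stay out] = 0.4·(-2) + 0.6·(7) = 3.4
Best response: Enter cautiously (5.4 is the largest).

Enter cautiously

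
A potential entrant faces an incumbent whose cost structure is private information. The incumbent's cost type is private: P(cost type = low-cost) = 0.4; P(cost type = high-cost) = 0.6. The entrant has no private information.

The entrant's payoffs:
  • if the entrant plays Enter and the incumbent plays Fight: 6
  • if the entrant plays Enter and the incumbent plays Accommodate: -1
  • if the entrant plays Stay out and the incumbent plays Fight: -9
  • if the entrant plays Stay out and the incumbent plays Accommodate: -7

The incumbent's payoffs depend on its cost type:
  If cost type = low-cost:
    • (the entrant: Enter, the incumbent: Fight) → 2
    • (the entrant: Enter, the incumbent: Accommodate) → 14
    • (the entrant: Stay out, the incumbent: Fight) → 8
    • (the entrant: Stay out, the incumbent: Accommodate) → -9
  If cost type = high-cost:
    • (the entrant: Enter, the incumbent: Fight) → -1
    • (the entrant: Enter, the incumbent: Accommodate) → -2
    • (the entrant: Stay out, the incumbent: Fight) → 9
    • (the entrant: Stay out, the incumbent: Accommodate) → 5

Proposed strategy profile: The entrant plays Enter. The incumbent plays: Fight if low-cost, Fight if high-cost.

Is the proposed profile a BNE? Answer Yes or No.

No

A profile is a BNE iff every type of every player is best-responding given beliefs about the other side.
The entrant plays Enter: E[Enter] = 0.4·(6) + 0.6·(6) = 6; E[Stay out] = -9. Best-responding. ✓
The incumbent (cost type low-cost), facing Enter: Fight gives 2, Accommodate gives 14. Proposed Fight is not best — profitable deviation exists. ✗
The incumbent (cost type high-cost), facing Enter: Fight gives -1, Accommodate gives -2. Proposed Fight is best. ✓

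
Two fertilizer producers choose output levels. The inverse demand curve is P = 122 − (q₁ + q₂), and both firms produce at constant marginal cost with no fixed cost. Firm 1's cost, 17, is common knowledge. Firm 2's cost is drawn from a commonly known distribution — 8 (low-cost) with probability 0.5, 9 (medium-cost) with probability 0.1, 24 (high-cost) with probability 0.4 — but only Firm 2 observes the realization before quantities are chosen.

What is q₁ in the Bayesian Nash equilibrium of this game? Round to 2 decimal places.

34.17

Type-c best response for Firm 2: q₂(c) = (122 − c)/2 − q₁/2.
Firm 1 maximizes expected profit; its first-order condition is 122 − 2q₁ − E[q₂] − 17 = 0.
Substituting E[q₂] and solving: E[c₂] = 14.5, so q₁ = (122 − 2·17 + 14.5)/3 = 34.1667.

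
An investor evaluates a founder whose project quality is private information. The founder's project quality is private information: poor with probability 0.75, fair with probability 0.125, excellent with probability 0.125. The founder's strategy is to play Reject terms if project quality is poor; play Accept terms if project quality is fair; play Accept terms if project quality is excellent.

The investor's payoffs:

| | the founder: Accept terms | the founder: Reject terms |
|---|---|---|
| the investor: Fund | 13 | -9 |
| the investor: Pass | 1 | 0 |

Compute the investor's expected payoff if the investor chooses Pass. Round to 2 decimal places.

E[Pass] = 0.75·0 + 0.125·1 + 0.125·1 = 0 + 0.125 + 0.125 = 0.25

0.25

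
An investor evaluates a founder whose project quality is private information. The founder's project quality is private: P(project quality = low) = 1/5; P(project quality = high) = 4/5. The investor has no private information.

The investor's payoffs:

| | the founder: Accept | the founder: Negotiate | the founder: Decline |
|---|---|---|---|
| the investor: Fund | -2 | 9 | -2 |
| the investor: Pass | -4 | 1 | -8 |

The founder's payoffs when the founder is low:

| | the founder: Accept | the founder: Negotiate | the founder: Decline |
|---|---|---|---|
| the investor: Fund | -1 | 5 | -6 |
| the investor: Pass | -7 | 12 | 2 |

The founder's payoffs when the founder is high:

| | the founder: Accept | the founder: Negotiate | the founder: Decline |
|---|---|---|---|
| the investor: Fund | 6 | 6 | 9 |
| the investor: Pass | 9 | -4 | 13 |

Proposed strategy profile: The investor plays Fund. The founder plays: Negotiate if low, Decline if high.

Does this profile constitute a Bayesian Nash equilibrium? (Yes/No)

Yes

The investor plays Fund: E[Fund] = 1/5·(9) + 4/5·(-2) = 1/5; E[Pass] = -31/5. Best-responding. ✓
The founder (project quality low), facing Fund: Accept gives -1, Negotiate gives 5, Decline gives -6. Proposed Negotiate is best. ✓
The founder (project quality high), facing Fund: Accept gives 6, Negotiate gives 6, Decline gives 9. Proposed Decline is best. ✓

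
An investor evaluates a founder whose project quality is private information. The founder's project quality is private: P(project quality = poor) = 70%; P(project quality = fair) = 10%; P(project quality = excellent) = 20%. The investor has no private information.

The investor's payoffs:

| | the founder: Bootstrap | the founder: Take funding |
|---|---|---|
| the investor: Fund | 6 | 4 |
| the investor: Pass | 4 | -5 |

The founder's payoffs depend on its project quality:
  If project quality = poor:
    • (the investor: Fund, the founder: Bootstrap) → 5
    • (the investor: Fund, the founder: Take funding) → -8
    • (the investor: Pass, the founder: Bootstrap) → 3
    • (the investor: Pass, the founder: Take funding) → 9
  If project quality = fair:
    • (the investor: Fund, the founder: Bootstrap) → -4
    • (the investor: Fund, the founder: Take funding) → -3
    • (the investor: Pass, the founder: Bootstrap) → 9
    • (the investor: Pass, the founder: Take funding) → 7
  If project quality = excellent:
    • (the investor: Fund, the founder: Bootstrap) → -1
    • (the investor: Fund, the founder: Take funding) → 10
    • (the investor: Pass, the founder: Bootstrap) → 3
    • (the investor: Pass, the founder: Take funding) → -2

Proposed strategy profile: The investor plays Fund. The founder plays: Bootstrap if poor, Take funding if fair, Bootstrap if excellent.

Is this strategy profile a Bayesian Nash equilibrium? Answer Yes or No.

The investor plays Fund: E[Fund] = 0.7·(6) + 0.1·(4) + 0.2·(6) = 5.8; E[Pass] = 3.1. Best-responding. ✓
The founder (project quality poor), facing Fund: Bootstrap gives 5, Take funding gives -8. Proposed Bootstrap is best. ✓
The founder (project quality fair), facing Fund: Bootstrap gives -4, Take funding gives -3. Proposed Take funding is best. ✓
The founder (project quality excellent), facing Fund: Bootstrap gives -1, Take funding gives 10. Proposed Bootstrap is not best — profitable deviation exists. ✗

No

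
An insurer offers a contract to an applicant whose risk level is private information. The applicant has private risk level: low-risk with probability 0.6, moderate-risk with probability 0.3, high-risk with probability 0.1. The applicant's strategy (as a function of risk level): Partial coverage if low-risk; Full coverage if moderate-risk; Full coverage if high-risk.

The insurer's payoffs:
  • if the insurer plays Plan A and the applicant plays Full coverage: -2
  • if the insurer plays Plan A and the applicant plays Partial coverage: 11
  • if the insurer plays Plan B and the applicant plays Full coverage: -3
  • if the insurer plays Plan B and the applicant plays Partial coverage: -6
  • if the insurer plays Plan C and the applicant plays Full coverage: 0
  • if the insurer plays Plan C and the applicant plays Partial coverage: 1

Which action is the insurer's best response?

E[Plan A] = 0.6·(11) + 0.3·(-2) + 0.1·(-2) = 5.8
E[Plan B] = 0.6·(-6) + 0.3·(-3) + 0.1·(-3) = -4.8
E[Plan C] = 0.6·(1) + 0.3·(0) + 0.1·(0) = 0.6
Best response: Plan A (5.8 is the largest).

Plan A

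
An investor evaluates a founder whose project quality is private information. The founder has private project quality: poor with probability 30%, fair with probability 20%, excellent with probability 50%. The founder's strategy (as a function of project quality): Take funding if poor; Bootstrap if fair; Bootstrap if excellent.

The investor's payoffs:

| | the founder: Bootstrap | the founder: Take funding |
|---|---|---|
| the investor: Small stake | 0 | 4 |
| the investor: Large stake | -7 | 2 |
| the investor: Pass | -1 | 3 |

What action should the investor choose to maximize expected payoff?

Small stake

E[Small stake] = 0.3·(4) + 0.2·(0) + 0.5·(0) = 1.2
E[Large stake] = 0.3·(2) + 0.2·(-7) + 0.5·(-7) = -4.3
E[Pass] = 0.3·(3) + 0.2·(-1) + 0.5·(-1) = 0.2
Best response: Small stake (1.2 is the largest).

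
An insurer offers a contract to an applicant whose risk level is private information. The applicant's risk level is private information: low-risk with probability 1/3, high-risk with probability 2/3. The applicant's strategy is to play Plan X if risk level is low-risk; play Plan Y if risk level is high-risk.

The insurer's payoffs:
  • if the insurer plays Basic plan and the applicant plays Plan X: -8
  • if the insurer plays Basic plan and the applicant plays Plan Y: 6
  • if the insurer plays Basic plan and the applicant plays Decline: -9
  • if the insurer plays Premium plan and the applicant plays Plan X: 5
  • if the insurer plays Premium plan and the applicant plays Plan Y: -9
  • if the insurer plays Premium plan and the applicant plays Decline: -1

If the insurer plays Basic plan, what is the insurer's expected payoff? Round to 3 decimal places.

1.333

E[Basic plan] = 1/3·(-8) + 2/3·6 = (-8/3) + 4 = 4/3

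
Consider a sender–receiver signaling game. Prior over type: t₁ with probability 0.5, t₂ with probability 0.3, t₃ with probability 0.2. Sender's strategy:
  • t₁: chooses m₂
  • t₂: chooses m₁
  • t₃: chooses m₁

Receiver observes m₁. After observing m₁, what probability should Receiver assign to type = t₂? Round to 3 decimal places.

P(m₁) = 0.5·0 + 0.3·1 + 0.2·1 = 0.5
P(t₂ | m₁) = (0.3·1) / 0.5 = 0.3 / 0.5 = 0.6

0.600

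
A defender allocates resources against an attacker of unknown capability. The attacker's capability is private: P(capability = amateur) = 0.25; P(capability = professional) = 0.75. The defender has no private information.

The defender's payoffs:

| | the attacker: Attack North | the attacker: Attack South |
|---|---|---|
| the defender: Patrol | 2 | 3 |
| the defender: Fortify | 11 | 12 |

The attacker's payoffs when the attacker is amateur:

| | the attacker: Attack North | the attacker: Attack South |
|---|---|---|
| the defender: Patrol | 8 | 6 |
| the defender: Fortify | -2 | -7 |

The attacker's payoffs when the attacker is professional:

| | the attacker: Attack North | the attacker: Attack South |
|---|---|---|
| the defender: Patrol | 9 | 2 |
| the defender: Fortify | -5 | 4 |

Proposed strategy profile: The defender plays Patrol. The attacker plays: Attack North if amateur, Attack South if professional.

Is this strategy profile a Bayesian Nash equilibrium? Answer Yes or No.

The defender plays Patrol: E[Patrol] = 0.25·(2) + 0.75·(3) = 2.75; E[Fortify] = 11.75. Not best-responding. ✗
The attacker (capability amateur), facing Patrol: Attack North gives 8, Attack South gives 6. Proposed Attack North is best. ✓
The attacker (capability professional), facing Patrol: Attack North gives 9, Attack South gives 2. Proposed Attack South is not best — profitable deviation exists. ✗

No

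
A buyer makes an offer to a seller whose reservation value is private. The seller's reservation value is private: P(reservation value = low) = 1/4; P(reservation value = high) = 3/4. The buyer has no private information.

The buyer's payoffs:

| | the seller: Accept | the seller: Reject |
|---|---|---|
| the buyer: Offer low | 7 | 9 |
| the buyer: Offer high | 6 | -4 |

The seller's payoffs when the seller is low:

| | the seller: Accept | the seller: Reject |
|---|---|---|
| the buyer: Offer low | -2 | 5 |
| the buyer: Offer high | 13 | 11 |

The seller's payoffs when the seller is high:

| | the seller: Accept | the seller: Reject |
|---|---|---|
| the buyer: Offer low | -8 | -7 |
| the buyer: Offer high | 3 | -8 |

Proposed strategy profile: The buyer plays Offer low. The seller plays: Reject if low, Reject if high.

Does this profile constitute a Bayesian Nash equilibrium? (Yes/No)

The buyer plays Offer low: E[Offer low] = 1/4·(9) + 3/4·(9) = 9; E[Offer high] = -4. Best-responding. ✓
The seller (reservation value low), facing Offer low: Accept gives -2, Reject gives 5. Proposed Reject is best. ✓
The seller (reservation value high), facing Offer low: Accept gives -8, Reject gives -7. Proposed Reject is best. ✓

Yes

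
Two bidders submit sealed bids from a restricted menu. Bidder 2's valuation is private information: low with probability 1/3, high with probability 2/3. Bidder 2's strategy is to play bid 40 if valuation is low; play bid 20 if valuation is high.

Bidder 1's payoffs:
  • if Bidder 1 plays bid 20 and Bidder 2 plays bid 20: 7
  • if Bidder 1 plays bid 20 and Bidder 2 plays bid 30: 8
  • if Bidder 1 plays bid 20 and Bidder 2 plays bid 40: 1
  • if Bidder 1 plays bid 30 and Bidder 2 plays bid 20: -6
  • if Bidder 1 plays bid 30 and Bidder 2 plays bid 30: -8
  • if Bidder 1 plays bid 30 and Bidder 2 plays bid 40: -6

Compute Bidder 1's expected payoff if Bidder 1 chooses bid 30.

Take the expectation over Bidder 2's valuation, weighting each type's action by its prior probability.
E[bid 30] = 1/3·(-6) + 2/3·(-6) = (-2) + (-4) = -6

-6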